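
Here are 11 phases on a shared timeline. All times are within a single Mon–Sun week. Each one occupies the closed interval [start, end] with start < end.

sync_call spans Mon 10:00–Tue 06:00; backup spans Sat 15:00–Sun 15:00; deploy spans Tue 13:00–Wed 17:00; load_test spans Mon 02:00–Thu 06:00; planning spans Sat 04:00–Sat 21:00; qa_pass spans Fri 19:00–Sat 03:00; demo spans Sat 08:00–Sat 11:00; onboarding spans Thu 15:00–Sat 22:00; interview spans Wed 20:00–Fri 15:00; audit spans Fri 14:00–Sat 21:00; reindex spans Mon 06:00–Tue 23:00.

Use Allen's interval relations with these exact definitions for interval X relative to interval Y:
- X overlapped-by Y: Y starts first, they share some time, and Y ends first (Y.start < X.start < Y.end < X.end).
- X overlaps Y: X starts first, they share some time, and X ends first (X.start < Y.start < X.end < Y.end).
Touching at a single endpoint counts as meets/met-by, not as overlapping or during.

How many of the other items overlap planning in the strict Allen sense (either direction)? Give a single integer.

1

Target planning = [Sat 04:00, Sat 21:00].
audit [Fri 14:00, Sat 21:00] → finished-by → no.
backup [Sat 15:00, Sun 15:00] → overlapped-by → counts.
demo [Sat 08:00, Sat 11:00] → during → no.
deploy [Tue 13:00, Wed 17:00] → before → no.
interview [Wed 20:00, Fri 15:00] → before → no.
load_test [Mon 02:00, Thu 06:00] → before → no.
onboarding [Thu 15:00, Sat 22:00] → contains → no.
qa_pass [Fri 19:00, Sat 03:00] → before → no.
reindex [Mon 06:00, Tue 23:00] → before → no.
sync_call [Mon 10:00, Tue 06:00] → before → no.
Total: 1.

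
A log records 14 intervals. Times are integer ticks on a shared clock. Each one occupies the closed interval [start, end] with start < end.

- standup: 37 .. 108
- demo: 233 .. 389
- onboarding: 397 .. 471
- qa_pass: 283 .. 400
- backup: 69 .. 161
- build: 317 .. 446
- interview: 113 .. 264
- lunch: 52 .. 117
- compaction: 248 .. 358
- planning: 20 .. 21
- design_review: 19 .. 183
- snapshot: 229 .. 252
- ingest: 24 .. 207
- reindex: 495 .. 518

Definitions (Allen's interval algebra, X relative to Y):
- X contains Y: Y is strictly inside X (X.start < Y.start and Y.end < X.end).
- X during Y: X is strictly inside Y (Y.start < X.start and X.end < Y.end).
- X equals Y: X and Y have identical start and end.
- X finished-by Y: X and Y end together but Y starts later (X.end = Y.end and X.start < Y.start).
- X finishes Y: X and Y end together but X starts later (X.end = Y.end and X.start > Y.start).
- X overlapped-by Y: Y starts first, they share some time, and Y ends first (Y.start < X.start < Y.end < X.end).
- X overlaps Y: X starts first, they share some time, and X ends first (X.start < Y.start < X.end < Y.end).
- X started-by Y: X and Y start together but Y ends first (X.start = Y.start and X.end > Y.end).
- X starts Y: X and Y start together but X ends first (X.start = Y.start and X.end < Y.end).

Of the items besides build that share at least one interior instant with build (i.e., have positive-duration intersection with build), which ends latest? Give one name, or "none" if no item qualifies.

onboarding

Target build = [317, 446].
backup [69, 161] → before → excluded.
compaction [248, 358] → overlaps → candidate.
demo [233, 389] → overlaps → candidate.
design_review [19, 183] → before → excluded.
ingest [24, 207] → before → excluded.
interview [113, 264] → before → excluded.
lunch [52, 117] → before → excluded.
onboarding [397, 471] → overlapped-by → candidate.
planning [20, 21] → before → excluded.
qa_pass [283, 400] → overlaps → candidate.
reindex [495, 518] → after → excluded.
snapshot [229, 252] → before → excluded.
standup [37, 108] → before → excluded.
Among candidates, latest end is 471 → onboarding.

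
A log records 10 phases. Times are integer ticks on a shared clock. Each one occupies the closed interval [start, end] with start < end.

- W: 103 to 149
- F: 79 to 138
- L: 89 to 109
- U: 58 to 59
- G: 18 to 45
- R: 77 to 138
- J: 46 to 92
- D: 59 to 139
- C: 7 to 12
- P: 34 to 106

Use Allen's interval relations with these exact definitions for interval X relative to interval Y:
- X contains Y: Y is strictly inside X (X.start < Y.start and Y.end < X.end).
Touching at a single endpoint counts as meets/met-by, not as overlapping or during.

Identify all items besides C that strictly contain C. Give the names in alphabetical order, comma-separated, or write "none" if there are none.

none

Target C = [7, 12].
D [59, 139] → after → no.
F [79, 138] → after → no.
G [18, 45] → after → no.
J [46, 92] → after → no.
L [89, 109] → after → no.
P [34, 106] → after → no.
R [77, 138] → after → no.
U [58, 59] → after → no.
W [103, 149] → after → no.
Result: none.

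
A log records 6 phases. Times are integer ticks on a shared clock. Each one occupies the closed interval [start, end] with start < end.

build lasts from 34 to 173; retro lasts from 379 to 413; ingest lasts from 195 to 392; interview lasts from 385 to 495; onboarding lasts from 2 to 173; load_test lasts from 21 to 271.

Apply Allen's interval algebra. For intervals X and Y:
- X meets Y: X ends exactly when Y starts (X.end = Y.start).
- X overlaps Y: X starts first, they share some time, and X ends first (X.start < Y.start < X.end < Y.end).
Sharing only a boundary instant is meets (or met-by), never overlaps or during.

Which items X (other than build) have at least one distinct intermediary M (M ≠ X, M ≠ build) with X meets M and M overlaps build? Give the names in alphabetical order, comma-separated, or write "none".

Target build = [34, 173].
Intermediaries M with M overlaps build: none.
Union: none.

none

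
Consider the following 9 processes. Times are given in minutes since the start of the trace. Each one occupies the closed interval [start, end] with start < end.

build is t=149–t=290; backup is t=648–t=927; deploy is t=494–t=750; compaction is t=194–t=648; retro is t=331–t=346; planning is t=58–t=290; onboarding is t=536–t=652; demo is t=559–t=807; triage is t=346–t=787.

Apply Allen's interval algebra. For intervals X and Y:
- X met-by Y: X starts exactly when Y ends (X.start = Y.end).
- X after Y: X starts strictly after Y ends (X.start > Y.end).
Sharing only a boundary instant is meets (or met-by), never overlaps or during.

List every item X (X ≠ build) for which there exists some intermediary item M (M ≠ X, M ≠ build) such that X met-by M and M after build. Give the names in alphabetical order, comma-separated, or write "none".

Target build = [t=149, t=290].
Intermediaries M with M after build: backup, demo, deploy, onboarding, retro, triage.
Via backup — items with X met-by backup: none.
Via demo — items with X met-by demo: none.
Via deploy — items with X met-by deploy: none.
Via onboarding — items with X met-by onboarding: none.
Via retro — items with X met-by retro: triage.
Via triage — items with X met-by triage: none.
Union: triage.

triage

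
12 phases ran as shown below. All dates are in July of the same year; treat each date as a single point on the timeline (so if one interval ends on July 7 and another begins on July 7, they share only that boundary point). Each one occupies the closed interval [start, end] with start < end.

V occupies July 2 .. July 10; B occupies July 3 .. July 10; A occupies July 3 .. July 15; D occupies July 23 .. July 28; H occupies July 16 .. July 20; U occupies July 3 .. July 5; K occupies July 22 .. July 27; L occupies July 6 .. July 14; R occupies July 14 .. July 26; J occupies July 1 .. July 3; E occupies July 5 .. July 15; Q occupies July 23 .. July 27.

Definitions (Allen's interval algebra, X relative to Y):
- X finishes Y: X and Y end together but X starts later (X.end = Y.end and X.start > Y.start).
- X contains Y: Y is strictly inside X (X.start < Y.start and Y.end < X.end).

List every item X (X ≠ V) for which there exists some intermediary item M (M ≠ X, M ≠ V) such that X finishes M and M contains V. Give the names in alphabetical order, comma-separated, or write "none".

none

Target V = [July 2, July 10].
Intermediaries M with M contains V: none.
Union: none.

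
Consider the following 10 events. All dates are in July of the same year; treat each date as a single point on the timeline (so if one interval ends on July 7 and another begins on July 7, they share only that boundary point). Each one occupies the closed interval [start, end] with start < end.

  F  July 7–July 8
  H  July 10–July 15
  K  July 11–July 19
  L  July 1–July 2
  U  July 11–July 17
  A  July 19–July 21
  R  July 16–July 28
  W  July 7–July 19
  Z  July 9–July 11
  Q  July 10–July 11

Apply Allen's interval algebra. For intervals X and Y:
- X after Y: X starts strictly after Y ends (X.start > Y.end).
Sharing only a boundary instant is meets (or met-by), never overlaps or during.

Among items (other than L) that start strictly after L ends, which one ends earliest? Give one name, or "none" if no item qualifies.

F

Target L = [July 1, July 2].
A [July 19, July 21] → after → candidate.
F [July 7, July 8] → after → candidate.
H [July 10, July 15] → after → candidate.
K [July 11, July 19] → after → candidate.
Q [July 10, July 11] → after → candidate.
R [July 16, July 28] → after → candidate.
U [July 11, July 17] → after → candidate.
W [July 7, July 19] → after → candidate.
Z [July 9, July 11] → after → candidate.
Among candidates, earliest end is July 8 → F.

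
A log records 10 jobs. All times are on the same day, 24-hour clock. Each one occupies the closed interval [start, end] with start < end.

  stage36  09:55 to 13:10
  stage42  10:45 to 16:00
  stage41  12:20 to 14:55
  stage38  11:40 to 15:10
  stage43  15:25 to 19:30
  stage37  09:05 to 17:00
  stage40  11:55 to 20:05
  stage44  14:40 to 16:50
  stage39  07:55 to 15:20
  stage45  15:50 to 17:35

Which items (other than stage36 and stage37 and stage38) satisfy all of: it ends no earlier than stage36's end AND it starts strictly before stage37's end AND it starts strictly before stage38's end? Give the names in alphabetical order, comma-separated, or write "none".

Conditions: its end is no earlier than stage36's end (X.end >= 13:10) AND its start is strictly before stage37's end (X.start < 17:00) AND its start is strictly before stage38's end (X.start < 15:10).
stage39: end 15:20 >= 13:10? ✓; start 07:55 < 17:00? ✓; start 07:55 < 15:10? ✓ → yes.
stage40: end 20:05 >= 13:10? ✓; start 11:55 < 17:00? ✓; start 11:55 < 15:10? ✓ → yes.
stage41: end 14:55 >= 13:10? ✓; start 12:20 < 17:00? ✓; start 12:20 < 15:10? ✓ → yes.
stage42: end 16:00 >= 13:10? ✓; start 10:45 < 17:00? ✓; start 10:45 < 15:10? ✓ → yes.
stage43: end 19:30 >= 13:10? ✓; start 15:25 < 17:00? ✓; start 15:25 < 15:10? ✗ → no.
stage44: end 16:50 >= 13:10? ✓; start 14:40 < 17:00? ✓; start 14:40 < 15:10? ✓ → yes.
stage45: end 17:35 >= 13:10? ✓; start 15:50 < 17:00? ✓; start 15:50 < 15:10? ✗ → no.
Result: stage39, stage40, stage41, stage42, stage44.

stage39, stage40, stage41, stage42, stage44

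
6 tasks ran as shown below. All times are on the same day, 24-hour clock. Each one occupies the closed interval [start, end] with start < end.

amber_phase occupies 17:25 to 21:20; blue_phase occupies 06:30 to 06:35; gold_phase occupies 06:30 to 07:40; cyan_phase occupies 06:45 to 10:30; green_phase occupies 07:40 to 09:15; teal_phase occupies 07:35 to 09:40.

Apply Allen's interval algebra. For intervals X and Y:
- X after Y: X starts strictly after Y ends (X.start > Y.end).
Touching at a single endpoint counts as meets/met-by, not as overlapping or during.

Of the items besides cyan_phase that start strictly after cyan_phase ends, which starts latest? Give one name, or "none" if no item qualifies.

amber_phase

Target cyan_phase = [06:45, 10:30].
amber_phase [17:25, 21:20] → after → candidate.
blue_phase [06:30, 06:35] → before → excluded.
gold_phase [06:30, 07:40] → overlaps → excluded.
green_phase [07:40, 09:15] → during → excluded.
teal_phase [07:35, 09:40] → during → excluded.
Among candidates, latest start is 17:25 → amber_phase.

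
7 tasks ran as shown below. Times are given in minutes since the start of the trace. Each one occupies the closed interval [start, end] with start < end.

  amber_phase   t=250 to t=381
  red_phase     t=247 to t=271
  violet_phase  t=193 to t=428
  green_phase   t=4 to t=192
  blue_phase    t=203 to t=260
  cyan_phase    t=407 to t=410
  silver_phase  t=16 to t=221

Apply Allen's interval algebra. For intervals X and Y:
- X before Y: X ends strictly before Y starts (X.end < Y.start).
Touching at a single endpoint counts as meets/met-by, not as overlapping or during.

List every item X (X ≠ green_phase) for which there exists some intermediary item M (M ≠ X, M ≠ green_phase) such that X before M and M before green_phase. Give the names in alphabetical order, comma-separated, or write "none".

none

Target green_phase = [t=4, t=192].
Intermediaries M with M before green_phase: none.
Union: none.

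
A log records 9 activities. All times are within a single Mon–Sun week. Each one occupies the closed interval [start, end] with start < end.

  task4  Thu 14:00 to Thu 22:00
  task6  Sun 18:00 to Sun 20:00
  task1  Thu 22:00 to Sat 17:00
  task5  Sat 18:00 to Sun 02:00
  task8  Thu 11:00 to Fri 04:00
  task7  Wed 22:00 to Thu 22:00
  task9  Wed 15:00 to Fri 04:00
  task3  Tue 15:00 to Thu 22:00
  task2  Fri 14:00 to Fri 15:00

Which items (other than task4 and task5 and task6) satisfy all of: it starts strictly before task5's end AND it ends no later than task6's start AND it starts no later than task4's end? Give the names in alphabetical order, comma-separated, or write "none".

task1, task3, task7, task8, task9

Conditions: its start is strictly before task5's end (X.start < Sun 02:00) AND its end is no later than task6's start (X.end <= Sun 18:00) AND its start is no later than task4's end (X.start <= Thu 22:00).
task1: start Thu 22:00 < Sun 02:00? ✓; end Sat 17:00 <= Sun 18:00? ✓; start Thu 22:00 <= Thu 22:00? ✓ → yes.
task2: start Fri 14:00 < Sun 02:00? ✓; end Fri 15:00 <= Sun 18:00? ✓; start Fri 14:00 <= Thu 22:00? ✗ → no.
task3: start Tue 15:00 < Sun 02:00? ✓; end Thu 22:00 <= Sun 18:00? ✓; start Tue 15:00 <= Thu 22:00? ✓ → yes.
task7: start Wed 22:00 < Sun 02:00? ✓; end Thu 22:00 <= Sun 18:00? ✓; start Wed 22:00 <= Thu 22:00? ✓ → yes.
task8: start Thu 11:00 < Sun 02:00? ✓; end Fri 04:00 <= Sun 18:00? ✓; start Thu 11:00 <= Thu 22:00? ✓ → yes.
task9: start Wed 15:00 < Sun 02:00? ✓; end Fri 04:00 <= Sun 18:00? ✓; start Wed 15:00 <= Thu 22:00? ✓ → yes.
Result: task1, task3, task7, task8, task9.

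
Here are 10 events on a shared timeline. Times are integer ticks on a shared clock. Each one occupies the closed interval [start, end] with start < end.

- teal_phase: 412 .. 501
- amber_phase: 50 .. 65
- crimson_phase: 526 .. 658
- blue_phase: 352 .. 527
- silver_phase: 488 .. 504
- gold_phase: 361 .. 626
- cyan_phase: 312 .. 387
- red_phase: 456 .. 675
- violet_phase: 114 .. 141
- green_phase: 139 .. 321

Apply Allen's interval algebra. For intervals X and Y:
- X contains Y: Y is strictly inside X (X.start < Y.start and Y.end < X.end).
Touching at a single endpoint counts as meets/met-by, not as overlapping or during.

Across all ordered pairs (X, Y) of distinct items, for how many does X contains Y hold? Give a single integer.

6

Checking all 90 ordered pairs for relation 'contains'; matching pairs in alphabetical order:
(blue_phase, silver_phase): blue_phase contains silver_phase ✓
(blue_phase, teal_phase): blue_phase contains teal_phase ✓
(gold_phase, silver_phase): gold_phase contains silver_phase ✓
(gold_phase, teal_phase): gold_phase contains teal_phase ✓
(red_phase, crimson_phase): red_phase contains crimson_phase ✓
(red_phase, silver_phase): red_phase contains silver_phase ✓
Count: 6.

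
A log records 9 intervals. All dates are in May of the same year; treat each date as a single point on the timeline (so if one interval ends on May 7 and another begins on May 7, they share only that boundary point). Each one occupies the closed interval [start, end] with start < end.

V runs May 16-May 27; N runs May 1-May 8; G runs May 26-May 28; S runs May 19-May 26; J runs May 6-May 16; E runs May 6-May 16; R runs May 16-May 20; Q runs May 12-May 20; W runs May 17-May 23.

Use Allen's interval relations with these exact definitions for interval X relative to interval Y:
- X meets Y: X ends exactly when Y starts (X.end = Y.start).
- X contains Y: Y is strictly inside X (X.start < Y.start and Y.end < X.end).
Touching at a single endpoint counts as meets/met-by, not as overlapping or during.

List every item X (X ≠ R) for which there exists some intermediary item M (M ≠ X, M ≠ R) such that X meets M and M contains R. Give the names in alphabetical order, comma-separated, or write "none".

Target R = [May 16, May 20].
Intermediaries M with M contains R: none.
Union: none.

none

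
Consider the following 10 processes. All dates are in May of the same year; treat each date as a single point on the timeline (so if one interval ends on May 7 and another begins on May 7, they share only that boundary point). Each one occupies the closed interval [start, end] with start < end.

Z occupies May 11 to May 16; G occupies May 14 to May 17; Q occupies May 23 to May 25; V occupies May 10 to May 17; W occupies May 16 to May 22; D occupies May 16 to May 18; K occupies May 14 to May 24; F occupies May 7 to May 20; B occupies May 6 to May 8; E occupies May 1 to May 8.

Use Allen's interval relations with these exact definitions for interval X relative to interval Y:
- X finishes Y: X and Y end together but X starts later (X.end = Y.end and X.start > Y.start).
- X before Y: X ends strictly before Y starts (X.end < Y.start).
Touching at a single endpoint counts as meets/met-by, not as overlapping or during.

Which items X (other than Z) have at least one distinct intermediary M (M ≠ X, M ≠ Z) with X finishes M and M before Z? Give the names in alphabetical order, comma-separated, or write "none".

B

Target Z = [May 11, May 16].
Intermediaries M with M before Z: B, E.
Via B — items with X finishes B: none.
Via E — items with X finishes E: B.
Union: B.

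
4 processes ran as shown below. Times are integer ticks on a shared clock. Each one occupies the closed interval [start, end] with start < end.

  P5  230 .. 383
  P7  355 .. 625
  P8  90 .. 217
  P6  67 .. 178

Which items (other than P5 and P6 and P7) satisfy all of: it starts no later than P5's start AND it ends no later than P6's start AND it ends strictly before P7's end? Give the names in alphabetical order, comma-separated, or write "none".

Conditions: its start is no later than P5's start (X.start <= 230) AND its end is no later than P6's start (X.end <= 67) AND its end is strictly before P7's end (X.end < 625).
P8: start 90 <= 230? ✓; end 217 <= 67? ✗; end 217 < 625? ✓ → no.
Result: none.

none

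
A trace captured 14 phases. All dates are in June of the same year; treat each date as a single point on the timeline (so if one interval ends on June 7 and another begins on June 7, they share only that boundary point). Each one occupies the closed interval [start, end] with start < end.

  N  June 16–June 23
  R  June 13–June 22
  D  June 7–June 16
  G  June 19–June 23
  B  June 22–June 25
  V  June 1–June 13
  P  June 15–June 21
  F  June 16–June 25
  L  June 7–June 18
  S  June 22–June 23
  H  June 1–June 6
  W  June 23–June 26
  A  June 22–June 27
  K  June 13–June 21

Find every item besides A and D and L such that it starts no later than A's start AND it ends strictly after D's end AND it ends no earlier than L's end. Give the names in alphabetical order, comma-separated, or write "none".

Conditions: its start is no later than A's start (X.start <= June 22) AND its end is strictly after D's end (X.end > June 16) AND its end is no earlier than L's end (X.end >= June 18).
B: start June 22 <= June 22? ✓; end June 25 > June 16? ✓; end June 25 >= June 18? ✓ → yes.
F: start June 16 <= June 22? ✓; end June 25 > June 16? ✓; end June 25 >= June 18? ✓ → yes.
G: start June 19 <= June 22? ✓; end June 23 > June 16? ✓; end June 23 >= June 18? ✓ → yes.
H: start June 1 <= June 22? ✓; end June 6 > June 16? ✗; end June 6 >= June 18? ✗ → no.
K: start June 13 <= June 22? ✓; end June 21 > June 16? ✓; end June 21 >= June 18? ✓ → yes.
N: start June 16 <= June 22? ✓; end June 23 > June 16? ✓; end June 23 >= June 18? ✓ → yes.
P: start June 15 <= June 22? ✓; end June 21 > June 16? ✓; end June 21 >= June 18? ✓ → yes.
R: start June 13 <= June 22? ✓; end June 22 > June 16? ✓; end June 22 >= June 18? ✓ → yes.
S: start June 22 <= June 22? ✓; end June 23 > June 16? ✓; end June 23 >= June 18? ✓ → yes.
V: start June 1 <= June 22? ✓; end June 13 > June 16? ✗; end June 13 >= June 18? ✗ → no.
W: start June 23 <= June 22? ✗; end June 26 > June 16? ✓; end June 26 >= June 18? ✓ → no.
Result: B, F, G, K, N, P, R, S.

B, F, G, K, N, P, R, S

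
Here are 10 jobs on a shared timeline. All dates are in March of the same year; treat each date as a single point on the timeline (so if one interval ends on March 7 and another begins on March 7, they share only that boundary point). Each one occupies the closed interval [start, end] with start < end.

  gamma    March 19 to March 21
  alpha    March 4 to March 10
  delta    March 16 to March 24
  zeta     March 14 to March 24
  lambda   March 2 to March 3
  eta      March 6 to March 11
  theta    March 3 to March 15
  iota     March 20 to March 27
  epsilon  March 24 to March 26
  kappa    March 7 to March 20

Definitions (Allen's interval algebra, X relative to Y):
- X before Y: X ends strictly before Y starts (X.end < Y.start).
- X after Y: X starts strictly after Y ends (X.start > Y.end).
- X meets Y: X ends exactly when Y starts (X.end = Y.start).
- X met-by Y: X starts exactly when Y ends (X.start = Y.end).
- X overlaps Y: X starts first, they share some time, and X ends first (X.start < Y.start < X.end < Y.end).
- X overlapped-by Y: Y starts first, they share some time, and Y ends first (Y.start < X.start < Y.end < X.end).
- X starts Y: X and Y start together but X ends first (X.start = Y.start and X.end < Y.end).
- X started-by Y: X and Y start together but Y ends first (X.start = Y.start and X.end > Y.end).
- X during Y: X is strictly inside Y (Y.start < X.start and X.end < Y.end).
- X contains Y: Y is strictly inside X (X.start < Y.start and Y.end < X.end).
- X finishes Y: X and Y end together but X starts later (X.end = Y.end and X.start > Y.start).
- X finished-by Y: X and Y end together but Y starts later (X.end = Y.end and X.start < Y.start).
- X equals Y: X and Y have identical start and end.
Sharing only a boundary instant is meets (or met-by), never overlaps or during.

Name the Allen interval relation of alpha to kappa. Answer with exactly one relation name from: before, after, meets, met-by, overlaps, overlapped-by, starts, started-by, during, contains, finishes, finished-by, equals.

alpha = [March 4, March 10]; kappa = [March 7, March 20].
Compare endpoints: alpha.start < kappa.start, alpha.start < kappa.end, alpha.end > kappa.start, alpha.end < kappa.end.
That pattern is 'overlaps'.

overlaps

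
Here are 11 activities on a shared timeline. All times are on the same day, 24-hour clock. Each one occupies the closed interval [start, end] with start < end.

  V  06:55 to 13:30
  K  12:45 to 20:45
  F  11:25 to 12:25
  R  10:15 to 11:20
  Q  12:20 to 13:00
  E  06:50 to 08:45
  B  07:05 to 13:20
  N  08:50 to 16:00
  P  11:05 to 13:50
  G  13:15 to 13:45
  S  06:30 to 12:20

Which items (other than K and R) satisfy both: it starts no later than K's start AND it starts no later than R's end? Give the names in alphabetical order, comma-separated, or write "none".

B, E, N, P, S, V

Conditions: its start is no later than K's start (X.start <= 12:45) AND its start is no later than R's end (X.start <= 11:20).
B: start 07:05 <= 12:45? ✓; start 07:05 <= 11:20? ✓ → yes.
E: start 06:50 <= 12:45? ✓; start 06:50 <= 11:20? ✓ → yes.
F: start 11:25 <= 12:45? ✓; start 11:25 <= 11:20? ✗ → no.
G: start 13:15 <= 12:45? ✗; start 13:15 <= 11:20? ✗ → no.
N: start 08:50 <= 12:45? ✓; start 08:50 <= 11:20? ✓ → yes.
P: start 11:05 <= 12:45? ✓; start 11:05 <= 11:20? ✓ → yes.
Q: start 12:20 <= 12:45? ✓; start 12:20 <= 11:20? ✗ → no.
S: start 06:30 <= 12:45? ✓; start 06:30 <= 11:20? ✓ → yes.
V: start 06:55 <= 12:45? ✓; start 06:55 <= 11:20? ✓ → yes.
Result: B, E, N, P, S, V.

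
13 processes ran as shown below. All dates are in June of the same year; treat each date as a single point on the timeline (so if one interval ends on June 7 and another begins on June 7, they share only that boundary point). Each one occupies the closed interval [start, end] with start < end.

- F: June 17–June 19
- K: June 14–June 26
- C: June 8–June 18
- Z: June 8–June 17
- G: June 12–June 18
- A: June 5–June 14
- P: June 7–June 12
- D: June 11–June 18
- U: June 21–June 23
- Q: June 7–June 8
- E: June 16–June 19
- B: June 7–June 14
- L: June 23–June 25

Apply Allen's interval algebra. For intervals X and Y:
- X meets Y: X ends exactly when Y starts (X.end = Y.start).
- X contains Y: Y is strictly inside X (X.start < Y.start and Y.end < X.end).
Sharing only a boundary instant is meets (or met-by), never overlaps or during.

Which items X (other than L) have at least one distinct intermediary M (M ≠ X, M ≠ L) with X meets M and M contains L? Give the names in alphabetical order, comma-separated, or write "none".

A, B

Target L = [June 23, June 25].
Intermediaries M with M contains L: K.
Via K — items with X meets K: A, B.
Union: A, B.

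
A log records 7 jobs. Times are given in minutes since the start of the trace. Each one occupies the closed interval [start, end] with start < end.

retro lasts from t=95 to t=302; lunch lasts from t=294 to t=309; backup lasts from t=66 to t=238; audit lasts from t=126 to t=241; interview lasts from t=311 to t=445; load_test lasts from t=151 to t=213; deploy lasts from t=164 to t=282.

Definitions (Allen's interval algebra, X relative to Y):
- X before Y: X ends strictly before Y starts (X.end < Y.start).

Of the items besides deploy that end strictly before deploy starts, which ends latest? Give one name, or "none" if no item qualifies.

none

Target deploy = [t=164, t=282].
audit [t=126, t=241] → overlaps → excluded.
backup [t=66, t=238] → overlaps → excluded.
interview [t=311, t=445] → after → excluded.
load_test [t=151, t=213] → overlaps → excluded.
lunch [t=294, t=309] → after → excluded.
retro [t=95, t=302] → contains → excluded.
No candidates → none.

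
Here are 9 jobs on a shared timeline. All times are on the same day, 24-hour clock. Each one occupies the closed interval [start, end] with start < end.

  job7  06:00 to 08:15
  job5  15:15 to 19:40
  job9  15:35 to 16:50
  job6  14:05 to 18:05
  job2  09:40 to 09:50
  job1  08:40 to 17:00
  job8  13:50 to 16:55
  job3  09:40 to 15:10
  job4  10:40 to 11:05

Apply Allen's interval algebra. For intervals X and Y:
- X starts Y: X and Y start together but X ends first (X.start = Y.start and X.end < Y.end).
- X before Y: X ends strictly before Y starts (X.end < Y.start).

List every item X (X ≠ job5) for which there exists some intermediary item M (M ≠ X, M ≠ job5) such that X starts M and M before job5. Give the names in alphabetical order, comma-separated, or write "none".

Target job5 = [15:15, 19:40].
Intermediaries M with M before job5: job2, job3, job4, job7.
Via job2 — items with X starts job2: none.
Via job3 — items with X starts job3: job2.
Via job4 — items with X starts job4: none.
Via job7 — items with X starts job7: none.
Union: job2.

job2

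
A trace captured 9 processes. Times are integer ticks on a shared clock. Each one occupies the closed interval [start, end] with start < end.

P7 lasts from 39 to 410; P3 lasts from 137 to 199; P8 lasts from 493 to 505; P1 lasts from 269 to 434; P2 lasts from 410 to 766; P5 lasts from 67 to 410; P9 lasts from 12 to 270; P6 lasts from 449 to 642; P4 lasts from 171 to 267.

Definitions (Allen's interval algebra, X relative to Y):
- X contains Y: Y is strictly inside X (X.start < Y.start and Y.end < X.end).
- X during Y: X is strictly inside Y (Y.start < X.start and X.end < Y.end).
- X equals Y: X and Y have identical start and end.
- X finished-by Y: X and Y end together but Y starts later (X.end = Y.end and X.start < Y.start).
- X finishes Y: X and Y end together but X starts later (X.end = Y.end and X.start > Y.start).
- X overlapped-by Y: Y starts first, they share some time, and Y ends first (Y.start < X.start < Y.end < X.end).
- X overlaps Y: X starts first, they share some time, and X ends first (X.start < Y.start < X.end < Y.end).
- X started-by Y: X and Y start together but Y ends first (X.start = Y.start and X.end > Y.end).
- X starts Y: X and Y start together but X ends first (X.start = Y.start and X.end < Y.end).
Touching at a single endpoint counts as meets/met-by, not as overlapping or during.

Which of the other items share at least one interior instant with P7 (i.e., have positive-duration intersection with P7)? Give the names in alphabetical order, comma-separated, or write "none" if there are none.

Target P7 = [39, 410].
P1 [269, 434] → overlapped-by → yes.
P2 [410, 766] → met-by → no.
P3 [137, 199] → during → yes.
P4 [171, 267] → during → yes.
P5 [67, 410] → finishes → yes.
P6 [449, 642] → after → no.
P8 [493, 505] → after → no.
P9 [12, 270] → overlaps → yes.
Result: P1, P3, P4, P5, P9.

P1, P3, P4, P5, P9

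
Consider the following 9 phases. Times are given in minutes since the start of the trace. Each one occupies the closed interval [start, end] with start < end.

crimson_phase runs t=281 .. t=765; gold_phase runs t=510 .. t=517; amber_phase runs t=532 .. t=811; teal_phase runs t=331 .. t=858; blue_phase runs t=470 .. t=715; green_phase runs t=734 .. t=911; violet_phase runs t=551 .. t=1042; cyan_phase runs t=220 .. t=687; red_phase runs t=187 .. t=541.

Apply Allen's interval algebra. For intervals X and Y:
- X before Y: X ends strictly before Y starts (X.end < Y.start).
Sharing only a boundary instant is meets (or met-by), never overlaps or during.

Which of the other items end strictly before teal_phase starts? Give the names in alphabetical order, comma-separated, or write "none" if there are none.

none

Target teal_phase = [t=331, t=858].
amber_phase [t=532, t=811] → during → no.
blue_phase [t=470, t=715] → during → no.
crimson_phase [t=281, t=765] → overlaps → no.
cyan_phase [t=220, t=687] → overlaps → no.
gold_phase [t=510, t=517] → during → no.
green_phase [t=734, t=911] → overlapped-by → no.
red_phase [t=187, t=541] → overlaps → no.
violet_phase [t=551, t=1042] → overlapped-by → no.
Result: none.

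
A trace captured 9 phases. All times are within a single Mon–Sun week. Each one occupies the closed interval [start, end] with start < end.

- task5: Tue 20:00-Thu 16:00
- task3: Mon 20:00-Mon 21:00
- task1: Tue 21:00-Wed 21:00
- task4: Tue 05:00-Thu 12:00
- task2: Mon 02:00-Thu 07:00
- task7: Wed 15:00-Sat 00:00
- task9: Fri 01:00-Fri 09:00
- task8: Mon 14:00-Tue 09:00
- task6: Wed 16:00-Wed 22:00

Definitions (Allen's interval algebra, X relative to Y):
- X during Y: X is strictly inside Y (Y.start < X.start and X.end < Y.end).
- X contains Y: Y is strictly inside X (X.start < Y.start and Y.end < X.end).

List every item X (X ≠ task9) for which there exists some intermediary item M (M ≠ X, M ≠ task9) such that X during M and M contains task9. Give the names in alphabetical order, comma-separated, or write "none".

task6

Target task9 = [Fri 01:00, Fri 09:00].
Intermediaries M with M contains task9: task7.
Via task7 — items with X during task7: task6.
Union: task6.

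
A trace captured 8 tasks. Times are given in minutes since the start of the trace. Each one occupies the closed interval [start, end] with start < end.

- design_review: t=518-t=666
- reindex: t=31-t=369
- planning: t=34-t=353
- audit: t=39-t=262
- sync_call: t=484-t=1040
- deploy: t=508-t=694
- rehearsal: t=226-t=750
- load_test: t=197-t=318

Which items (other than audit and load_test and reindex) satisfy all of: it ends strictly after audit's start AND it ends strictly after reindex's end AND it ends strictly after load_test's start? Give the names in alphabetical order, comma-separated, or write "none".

deploy, design_review, rehearsal, sync_call

Conditions: its end is strictly after audit's start (X.end > t=39) AND its end is strictly after reindex's end (X.end > t=369) AND its end is strictly after load_test's start (X.end > t=197).
deploy: end t=694 > t=39? ✓; end t=694 > t=369? ✓; end t=694 > t=197? ✓ → yes.
design_review: end t=666 > t=39? ✓; end t=666 > t=369? ✓; end t=666 > t=197? ✓ → yes.
planning: end t=353 > t=39? ✓; end t=353 > t=369? ✗; end t=353 > t=197? ✓ → no.
rehearsal: end t=750 > t=39? ✓; end t=750 > t=369? ✓; end t=750 > t=197? ✓ → yes.
sync_call: end t=1040 > t=39? ✓; end t=1040 > t=369? ✓; end t=1040 > t=197? ✓ → yes.
Result: deploy, design_review, rehearsal, sync_call.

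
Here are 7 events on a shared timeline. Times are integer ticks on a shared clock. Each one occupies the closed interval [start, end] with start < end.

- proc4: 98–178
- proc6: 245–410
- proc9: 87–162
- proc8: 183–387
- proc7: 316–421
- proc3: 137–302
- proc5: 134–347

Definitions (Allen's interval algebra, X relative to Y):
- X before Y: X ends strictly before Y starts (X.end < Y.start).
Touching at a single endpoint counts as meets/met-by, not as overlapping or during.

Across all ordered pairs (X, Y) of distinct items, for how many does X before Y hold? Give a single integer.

Checking all 42 ordered pairs for relation 'before'; matching pairs in alphabetical order:
(proc3, proc7): proc3 before proc7 ✓
(proc4, proc6): proc4 before proc6 ✓
(proc4, proc7): proc4 before proc7 ✓
(proc4, proc8): proc4 before proc8 ✓
(proc9, proc6): proc9 before proc6 ✓
(proc9, proc7): proc9 before proc7 ✓
(proc9, proc8): proc9 before proc8 ✓
Count: 7.

7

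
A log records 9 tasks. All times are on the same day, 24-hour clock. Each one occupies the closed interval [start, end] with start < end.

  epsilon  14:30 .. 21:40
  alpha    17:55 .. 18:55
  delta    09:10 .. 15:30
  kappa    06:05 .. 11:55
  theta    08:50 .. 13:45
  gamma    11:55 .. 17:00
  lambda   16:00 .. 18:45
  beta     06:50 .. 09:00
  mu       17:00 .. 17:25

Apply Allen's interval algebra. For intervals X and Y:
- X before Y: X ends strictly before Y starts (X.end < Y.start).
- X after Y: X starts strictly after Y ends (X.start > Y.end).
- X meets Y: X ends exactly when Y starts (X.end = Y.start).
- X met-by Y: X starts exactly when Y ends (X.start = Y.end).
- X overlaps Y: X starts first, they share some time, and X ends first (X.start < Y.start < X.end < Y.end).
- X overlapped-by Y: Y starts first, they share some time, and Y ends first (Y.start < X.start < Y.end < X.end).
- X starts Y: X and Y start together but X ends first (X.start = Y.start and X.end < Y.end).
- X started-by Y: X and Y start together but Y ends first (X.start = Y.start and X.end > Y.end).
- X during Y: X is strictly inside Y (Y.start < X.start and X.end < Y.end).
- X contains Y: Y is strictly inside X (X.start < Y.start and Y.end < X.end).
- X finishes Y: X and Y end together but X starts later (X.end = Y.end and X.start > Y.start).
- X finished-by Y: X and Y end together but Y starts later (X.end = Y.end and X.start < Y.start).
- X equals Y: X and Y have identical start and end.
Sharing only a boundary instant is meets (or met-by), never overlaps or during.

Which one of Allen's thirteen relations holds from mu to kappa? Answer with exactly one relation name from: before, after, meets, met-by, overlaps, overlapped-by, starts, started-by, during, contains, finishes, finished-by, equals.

after

mu = [17:00, 17:25]; kappa = [06:05, 11:55].
Compare endpoints: mu.start > kappa.start, mu.start > kappa.end, mu.end > kappa.start, mu.end > kappa.end.
That pattern is 'after'.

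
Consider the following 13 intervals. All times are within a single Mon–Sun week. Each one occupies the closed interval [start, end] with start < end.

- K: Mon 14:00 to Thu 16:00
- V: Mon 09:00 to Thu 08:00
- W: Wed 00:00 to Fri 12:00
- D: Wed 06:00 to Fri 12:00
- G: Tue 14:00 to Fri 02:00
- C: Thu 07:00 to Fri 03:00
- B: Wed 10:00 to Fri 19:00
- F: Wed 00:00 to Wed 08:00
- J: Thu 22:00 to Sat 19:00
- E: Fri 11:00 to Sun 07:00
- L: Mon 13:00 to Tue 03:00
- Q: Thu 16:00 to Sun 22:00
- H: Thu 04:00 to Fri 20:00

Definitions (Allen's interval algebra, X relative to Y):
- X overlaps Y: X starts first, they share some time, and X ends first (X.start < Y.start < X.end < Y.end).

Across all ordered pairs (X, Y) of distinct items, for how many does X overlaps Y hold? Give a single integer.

42

Checking all 156 ordered pairs for relation 'overlaps'; matching pairs in alphabetical order:
(B, E): B overlaps E ✓
(B, H): B overlaps H ✓
(B, J): B overlaps J ✓
(B, Q): B overlaps Q ✓
(C, J): C overlaps J ✓
(C, Q): C overlaps Q ✓
(D, B): D overlaps B ✓
(D, E): D overlaps E ✓
(D, H): D overlaps H ✓
(D, J): D overlaps J ✓
(D, Q): D overlaps Q ✓
(F, D): F overlaps D ✓
(G, B): G overlaps B ✓
(G, C): G overlaps C ✓
(G, D): G overlaps D ✓
(G, H): G overlaps H ✓
(G, J): G overlaps J ✓
(G, Q): G overlaps Q ✓
(G, W): G overlaps W ✓
(H, E): H overlaps E ✓
(H, J): H overlaps J ✓
(H, Q): H overlaps Q ✓
(J, E): J overlaps E ✓
(K, B): K overlaps B ✓
... plus 18 further pairs not listed.
Count: 42.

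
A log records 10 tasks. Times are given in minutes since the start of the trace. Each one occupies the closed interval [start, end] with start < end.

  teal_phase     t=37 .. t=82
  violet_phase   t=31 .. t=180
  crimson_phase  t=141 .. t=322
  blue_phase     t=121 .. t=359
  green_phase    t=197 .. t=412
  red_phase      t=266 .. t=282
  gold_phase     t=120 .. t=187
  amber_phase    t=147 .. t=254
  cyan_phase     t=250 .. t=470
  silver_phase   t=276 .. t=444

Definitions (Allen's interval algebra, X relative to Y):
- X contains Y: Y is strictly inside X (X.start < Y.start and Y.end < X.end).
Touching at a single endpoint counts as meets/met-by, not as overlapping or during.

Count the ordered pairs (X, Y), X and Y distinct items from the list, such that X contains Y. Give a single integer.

9

Checking all 90 ordered pairs for relation 'contains'; matching pairs in alphabetical order:
(blue_phase, amber_phase): blue_phase contains amber_phase ✓
(blue_phase, crimson_phase): blue_phase contains crimson_phase ✓
(blue_phase, red_phase): blue_phase contains red_phase ✓
(crimson_phase, amber_phase): crimson_phase contains amber_phase ✓
(crimson_phase, red_phase): crimson_phase contains red_phase ✓
(cyan_phase, red_phase): cyan_phase contains red_phase ✓
(cyan_phase, silver_phase): cyan_phase contains silver_phase ✓
(green_phase, red_phase): green_phase contains red_phase ✓
(violet_phase, teal_phase): violet_phase contains teal_phase ✓
Count: 9.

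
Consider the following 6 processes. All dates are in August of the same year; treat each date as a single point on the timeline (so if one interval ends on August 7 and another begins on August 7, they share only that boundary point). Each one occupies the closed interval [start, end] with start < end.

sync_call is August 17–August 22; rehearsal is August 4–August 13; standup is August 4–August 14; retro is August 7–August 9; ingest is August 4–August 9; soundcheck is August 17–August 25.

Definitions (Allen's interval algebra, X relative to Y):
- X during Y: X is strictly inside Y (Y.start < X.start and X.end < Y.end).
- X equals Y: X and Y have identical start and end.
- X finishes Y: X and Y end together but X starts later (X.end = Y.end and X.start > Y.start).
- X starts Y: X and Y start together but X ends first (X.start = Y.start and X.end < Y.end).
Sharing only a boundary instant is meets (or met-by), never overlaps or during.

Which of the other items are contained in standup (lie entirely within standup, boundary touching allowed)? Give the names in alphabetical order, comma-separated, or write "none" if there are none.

Target standup = [August 4, August 14].
ingest [August 4, August 9] → starts → yes.
rehearsal [August 4, August 13] → starts → yes.
retro [August 7, August 9] → during → yes.
soundcheck [August 17, August 25] → after → no.
sync_call [August 17, August 22] → after → no.
Result: ingest, rehearsal, retro.

ingest, rehearsal, retro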